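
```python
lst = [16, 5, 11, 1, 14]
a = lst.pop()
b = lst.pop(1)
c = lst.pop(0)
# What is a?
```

After line 1: lst = [16, 5, 11, 1, 14]
After line 2 (pop() -> a = 14): lst = [16, 5, 11, 1]
After line 3 (pop(1) -> b = 5): lst = [16, 11, 1]
After line 4 (pop(0) -> c = 16): lst = [11, 1]

14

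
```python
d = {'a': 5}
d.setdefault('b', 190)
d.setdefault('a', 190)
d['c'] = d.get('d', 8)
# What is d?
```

After line 1: d = {'a': 5}
After line 2 (setdefault adds 'b'=190): d = {'a': 5, 'b': 190}
After line 3 (setdefault 'a' no-op, already exists): d = {'a': 5, 'b': 190}
After line 4 (get('d', 8) returns default since 'd' not in d): d = {'a': 5, 'b': 190, 'c': 8}

{'a': 5, 'b': 190, 'c': 8}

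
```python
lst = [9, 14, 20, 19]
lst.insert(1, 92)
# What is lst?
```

[9, 92, 14, 20, 19]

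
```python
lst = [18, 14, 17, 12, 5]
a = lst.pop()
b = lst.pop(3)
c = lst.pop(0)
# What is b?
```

After line 1: lst = [18, 14, 17, 12, 5]
After line 2 (pop() -> a = 5): lst = [18, 14, 17, 12]
After line 3 (pop(3) -> b = 12): lst = [18, 14, 17]
After line 4 (pop(0) -> c = 18): lst = [14, 17]

12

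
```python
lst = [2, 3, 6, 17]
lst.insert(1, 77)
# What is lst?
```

[2, 77, 3, 6, 17]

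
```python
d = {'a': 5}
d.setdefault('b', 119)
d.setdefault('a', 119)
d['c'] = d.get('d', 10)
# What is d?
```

After line 1: d = {'a': 5}
After line 2 (setdefault adds 'b'=119): d = {'a': 5, 'b': 119}
After line 3 (setdefault 'a' no-op, already exists): d = {'a': 5, 'b': 119}
After line 4 (get('d', 10) returns default since 'd' not in d): d = {'a': 5, 'b': 119, 'c': 10}

{'a': 5, 'b': 119, 'c': 10}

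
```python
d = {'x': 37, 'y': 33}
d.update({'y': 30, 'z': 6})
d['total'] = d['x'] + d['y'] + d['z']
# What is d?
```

After line 1: d = {'x': 37, 'y': 33}
After line 2 (y overwritten, z added): d = {'x': 37, 'y': 30, 'z': 6}
After line 3 (total = 37 + 30 + 6 = 73): d = {'x': 37, 'y': 30, 'z': 6, 'total': 73}

{'x': 37, 'y': 30, 'z': 6, 'total': 73}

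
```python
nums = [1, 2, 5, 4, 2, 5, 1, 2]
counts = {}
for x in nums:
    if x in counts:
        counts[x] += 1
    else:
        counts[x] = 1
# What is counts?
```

Initial: counts = {}, nums = [1, 2, 5, 4, 2, 5, 1, 2]
See 1: counts = {1: 1}
See 2: counts = {1: 1, 2: 1}
See 5: counts = {1: 1, 2: 1, 5: 1}
See 4: counts = {1: 1, 2: 1, 5: 1, 4: 1}
See 2: counts = {1: 1, 2: 2, 5: 1, 4: 1}
See 5: counts = {1: 1, 2: 2, 5: 2, 4: 1}
See 1: counts = {1: 2, 2: 2, 5: 2, 4: 1}
See 2: counts = {1: 2, 2: 3, 5: 2, 4: 1}

{1: 2, 2: 3, 5: 2, 4: 1}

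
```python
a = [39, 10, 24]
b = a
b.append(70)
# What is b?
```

After line 1: a = [39, 10, 24]
After line 2 (b = a is an alias, same object): a = [39, 10, 24], b = [39, 10, 24]
After line 3 (b.append mutates the shared list): a = [39, 10, 24, 70], b = [39, 10, 24, 70]

[39, 10, 24, 70]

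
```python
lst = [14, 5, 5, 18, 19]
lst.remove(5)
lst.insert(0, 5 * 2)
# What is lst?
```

After line 1: lst = [14, 5, 5, 18, 19]
After line 2 (remove first 5): lst = [14, 5, 18, 19]
After line 3 (insert 10 at index 0): lst = [10, 14, 5, 18, 19]

[10, 14, 5, 18, 19]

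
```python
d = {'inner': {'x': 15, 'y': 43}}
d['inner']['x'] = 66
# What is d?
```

After line 1: d = {'inner': {'x': 15, 'y': 43}}
After line 2 (inner x overwritten): d = {'inner': {'x': 66, 'y': 43}}

{'inner': {'x': 66, 'y': 43}}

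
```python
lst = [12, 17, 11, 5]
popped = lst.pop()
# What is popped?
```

5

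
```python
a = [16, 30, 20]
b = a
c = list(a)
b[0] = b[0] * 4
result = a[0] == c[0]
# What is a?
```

After line 1: a = [16, 30, 20]
After line 2 (b = a, alias): a = [16, 30, 20], b = [16, 30, 20]
After line 3 (c = list(a) is a copy, new object): c = [16, 30, 20]
After line 4 (b[0] = 16 * 4 = 64; mutates shared a/b): a = b = [64, 30, 20], c = [16, 30, 20]
After line 5 (a[0] = 64, c[0] = 16; result = False)

[64, 30, 20]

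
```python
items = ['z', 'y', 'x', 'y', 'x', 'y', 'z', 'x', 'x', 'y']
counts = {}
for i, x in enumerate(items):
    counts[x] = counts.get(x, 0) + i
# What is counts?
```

Initial: counts = {}, items = ['z', 'y', 'x', 'y', 'x', 'y', 'z', 'x', 'x', 'y']
i=0, x='z': counts = {'z': 0}
i=1, x='y': counts = {'z': 0, 'y': 1}
i=2, x='x': counts = {'z': 0, 'y': 1, 'x': 2}
i=3, x='y': counts = {'z': 0, 'y': 4, 'x': 2}
i=4, x='x': counts = {'z': 0, 'y': 4, 'x': 6}
i=5, x='y': counts = {'z': 0, 'y': 9, 'x': 6}
i=6, x='z': counts = {'z': 6, 'y': 9, 'x': 6}
i=7, x='x': counts = {'z': 6, 'y': 9, 'x': 13}
i=8, x='x': counts = {'z': 6, 'y': 9, 'x': 21}
i=9, x='y': counts = {'z': 6, 'y': 18, 'x': 21}

{'z': 6, 'y': 18, 'x': 21}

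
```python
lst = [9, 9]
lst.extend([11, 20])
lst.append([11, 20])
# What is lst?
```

After line 1: lst = [9, 9]
After line 2 (extend unpacks [11, 20]): lst = [9, 9, 11, 20]
After line 3 (append adds [11, 20] as single element): lst = [9, 9, 11, 20, [11, 20]]

[9, 9, 11, 20, [11, 20]]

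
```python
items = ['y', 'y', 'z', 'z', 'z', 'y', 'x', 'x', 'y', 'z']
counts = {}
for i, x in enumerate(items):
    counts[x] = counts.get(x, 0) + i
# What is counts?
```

Initial: counts = {}, items = ['y', 'y', 'z', 'z', 'z', 'y', 'x', 'x', 'y', 'z']
i=0, x='y': counts = {'y': 0}
i=1, x='y': counts = {'y': 1}
i=2, x='z': counts = {'y': 1, 'z': 2}
i=3, x='z': counts = {'y': 1, 'z': 5}
i=4, x='z': counts = {'y': 1, 'z': 9}
i=5, x='y': counts = {'y': 6, 'z': 9}
i=6, x='x': counts = {'y': 6, 'z': 9, 'x': 6}
i=7, x='x': counts = {'y': 6, 'z': 9, 'x': 13}
i=8, x='y': counts = {'y': 14, 'z': 9, 'x': 13}
i=9, x='z': counts = {'y': 14, 'z': 18, 'x': 13}

{'y': 14, 'z': 18, 'x': 13}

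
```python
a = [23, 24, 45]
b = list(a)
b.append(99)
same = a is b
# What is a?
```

After line 1: a = [23, 24, 45]
After line 2 (b = list(a) is a shallow copy, new object): a = [23, 24, 45], b = [23, 24, 45]
After line 3 (append only mutates b): a = [23, 24, 45], b = [23, 24, 45, 99]
After line 4 (same = a is b; different objects -> False): same = False

[23, 24, 45]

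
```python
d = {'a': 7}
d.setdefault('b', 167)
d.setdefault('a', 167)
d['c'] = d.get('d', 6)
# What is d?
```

After line 1: d = {'a': 7}
After line 2 (setdefault adds 'b'=167): d = {'a': 7, 'b': 167}
After line 3 (setdefault 'a' no-op, already exists): d = {'a': 7, 'b': 167}
After line 4 (get('d', 6) returns default since 'd' not in d): d = {'a': 7, 'b': 167, 'c': 6}

{'a': 7, 'b': 167, 'c': 6}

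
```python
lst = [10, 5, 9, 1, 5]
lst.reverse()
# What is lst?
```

[5, 1, 9, 5, 10]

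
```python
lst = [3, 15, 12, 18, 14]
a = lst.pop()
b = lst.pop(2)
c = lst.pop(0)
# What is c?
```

After line 1: lst = [3, 15, 12, 18, 14]
After line 2 (pop() -> a = 14): lst = [3, 15, 12, 18]
After line 3 (pop(2) -> b = 12): lst = [3, 15, 18]
After line 4 (pop(0) -> c = 3): lst = [15, 18]

3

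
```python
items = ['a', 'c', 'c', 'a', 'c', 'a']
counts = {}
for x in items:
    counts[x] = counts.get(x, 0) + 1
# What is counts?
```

Initial: counts = {}, items = ['a', 'c', 'c', 'a', 'c', 'a']
See 'a': counts = {'a': 1}
See 'c': counts = {'a': 1, 'c': 1}
See 'c': counts = {'a': 1, 'c': 2}
See 'a': counts = {'a': 2, 'c': 2}
See 'c': counts = {'a': 2, 'c': 3}
See 'a': counts = {'a': 3, 'c': 3}

{'a': 3, 'c': 3}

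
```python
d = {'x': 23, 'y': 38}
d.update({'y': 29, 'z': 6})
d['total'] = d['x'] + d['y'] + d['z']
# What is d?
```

After line 1: d = {'x': 23, 'y': 38}
After line 2 (y overwritten, z added): d = {'x': 23, 'y': 29, 'z': 6}
After line 3 (total = 23 + 29 + 6 = 58): d = {'x': 23, 'y': 29, 'z': 6, 'total': 58}

{'x': 23, 'y': 29, 'z': 6, 'total': 58}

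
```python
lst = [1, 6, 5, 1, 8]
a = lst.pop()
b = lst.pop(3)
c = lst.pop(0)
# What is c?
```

After line 1: lst = [1, 6, 5, 1, 8]
After line 2 (pop() -> a = 8): lst = [1, 6, 5, 1]
After line 3 (pop(3) -> b = 1): lst = [1, 6, 5]
After line 4 (pop(0) -> c = 1): lst = [6, 5]

1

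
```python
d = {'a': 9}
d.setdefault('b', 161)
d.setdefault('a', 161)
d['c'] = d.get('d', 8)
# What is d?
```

After line 1: d = {'a': 9}
After line 2 (setdefault adds 'b'=161): d = {'a': 9, 'b': 161}
After line 3 (setdefault 'a' no-op, already exists): d = {'a': 9, 'b': 161}
After line 4 (get('d', 8) returns default since 'd' not in d): d = {'a': 9, 'b': 161, 'c': 8}

{'a': 9, 'b': 161, 'c': 8}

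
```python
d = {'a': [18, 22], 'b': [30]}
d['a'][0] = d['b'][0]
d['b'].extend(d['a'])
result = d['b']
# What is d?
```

After line 1: d = {'a': [18, 22], 'b': [30]}
After line 2 (a[0] = b[0] = 30): d = {'a': [30, 22], 'b': [30]}
After line 3 (b.extend(a) appends [30, 22]): d = {'a': [30, 22], 'b': [30, 30, 22]}
After line 4: result = d['b'] = [30, 30, 22]

{'a': [30, 22], 'b': [30, 30, 22]}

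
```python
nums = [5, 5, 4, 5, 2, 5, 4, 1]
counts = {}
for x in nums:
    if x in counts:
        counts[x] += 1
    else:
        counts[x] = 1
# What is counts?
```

Initial: counts = {}, nums = [5, 5, 4, 5, 2, 5, 4, 1]
See 5: counts = {5: 1}
See 5: counts = {5: 2}
See 4: counts = {5: 2, 4: 1}
See 5: counts = {5: 3, 4: 1}
See 2: counts = {5: 3, 4: 1, 2: 1}
See 5: counts = {5: 4, 4: 1, 2: 1}
See 4: counts = {5: 4, 4: 2, 2: 1}
See 1: counts = {5: 4, 4: 2, 2: 1, 1: 1}

{5: 4, 4: 2, 2: 1, 1: 1}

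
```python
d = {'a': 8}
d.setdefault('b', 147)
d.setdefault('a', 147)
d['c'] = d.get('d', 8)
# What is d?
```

After line 1: d = {'a': 8}
After line 2 (setdefault adds 'b'=147): d = {'a': 8, 'b': 147}
After line 3 (setdefault 'a' no-op, already exists): d = {'a': 8, 'b': 147}
After line 4 (get('d', 8) returns default since 'd' not in d): d = {'a': 8, 'b': 147, 'c': 8}

{'a': 8, 'b': 147, 'c': 8}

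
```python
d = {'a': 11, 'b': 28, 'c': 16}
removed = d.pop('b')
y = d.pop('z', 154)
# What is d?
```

After line 1: d = {'a': 11, 'b': 28, 'c': 16}
After line 2 (pop 'b' returns 28): d = {'a': 11, 'c': 16}, removed = 28
After line 3 (pop 'z' missing, returns default 154): d = {'a': 11, 'c': 16}, y = 154

{'a': 11, 'c': 16}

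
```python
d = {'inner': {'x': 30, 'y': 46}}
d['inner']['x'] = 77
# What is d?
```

After line 1: d = {'inner': {'x': 30, 'y': 46}}
After line 2 (inner x overwritten): d = {'inner': {'x': 77, 'y': 46}}

{'inner': {'x': 77, 'y': 46}}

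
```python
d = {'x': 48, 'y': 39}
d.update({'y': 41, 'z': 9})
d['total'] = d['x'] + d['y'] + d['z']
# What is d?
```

After line 1: d = {'x': 48, 'y': 39}
After line 2 (y overwritten, z added): d = {'x': 48, 'y': 41, 'z': 9}
After line 3 (total = 48 + 41 + 9 = 98): d = {'x': 48, 'y': 41, 'z': 9, 'total': 98}

{'x': 48, 'y': 41, 'z': 9, 'total': 98}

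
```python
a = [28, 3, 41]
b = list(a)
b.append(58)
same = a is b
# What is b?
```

After line 1: a = [28, 3, 41]
After line 2 (b = list(a) is a shallow copy, new object): a = [28, 3, 41], b = [28, 3, 41]
After line 3 (append only mutates b): a = [28, 3, 41], b = [28, 3, 41, 58]
After line 4 (same = a is b; different objects -> False): same = False

[28, 3, 41, 58]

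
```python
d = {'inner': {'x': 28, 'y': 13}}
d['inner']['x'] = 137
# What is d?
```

After line 1: d = {'inner': {'x': 28, 'y': 13}}
After line 2 (inner x overwritten): d = {'inner': {'x': 137, 'y': 13}}

{'inner': {'x': 137, 'y': 13}}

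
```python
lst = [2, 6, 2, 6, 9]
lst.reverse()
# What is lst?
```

[9, 6, 2, 6, 2]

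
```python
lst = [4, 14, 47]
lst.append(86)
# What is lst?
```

[4, 14, 47, 86]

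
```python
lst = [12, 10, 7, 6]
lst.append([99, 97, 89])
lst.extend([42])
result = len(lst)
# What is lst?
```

After line 1: lst = [12, 10, 7, 6]
After line 2 (append adds [99, 97, 89] as single element): lst = [12, 10, 7, 6, [99, 97, 89]]
After line 3 (extend unpacks [42], adds 42): lst = [12, 10, 7, 6, [99, 97, 89], 42]
After line 4: result = len(lst) = 6

[12, 10, 7, 6, [99, 97, 89], 42]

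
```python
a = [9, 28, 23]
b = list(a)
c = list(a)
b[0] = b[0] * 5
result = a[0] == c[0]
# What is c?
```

After line 1: a = [9, 28, 23]
After line 2 (b = list(a), copy): a = [9, 28, 23], b = [9, 28, 23]
After line 3 (c = list(a) is a copy, new object): c = [9, 28, 23]
After line 4 (b[0] = 9 * 5 = 45; only b mutates (copy)): a = [9, 28, 23], b = [45, 28, 23], c = [9, 28, 23]
After line 5 (a[0] = 9, c[0] = 9; result = True)

[9, 28, 23]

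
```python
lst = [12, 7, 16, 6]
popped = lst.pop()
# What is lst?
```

[12, 7, 16]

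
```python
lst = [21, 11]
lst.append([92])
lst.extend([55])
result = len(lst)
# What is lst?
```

After line 1: lst = [21, 11]
After line 2 (append adds [92] as single element): lst = [21, 11, [92]]
After line 3 (extend unpacks [55], adds 55): lst = [21, 11, [92], 55]
After line 4: result = len(lst) = 4

[21, 11, [92], 55]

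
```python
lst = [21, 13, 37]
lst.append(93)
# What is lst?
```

[21, 13, 37, 93]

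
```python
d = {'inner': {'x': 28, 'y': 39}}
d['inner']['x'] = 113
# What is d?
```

After line 1: d = {'inner': {'x': 28, 'y': 39}}
After line 2 (inner x overwritten): d = {'inner': {'x': 113, 'y': 39}}

{'inner': {'x': 113, 'y': 39}}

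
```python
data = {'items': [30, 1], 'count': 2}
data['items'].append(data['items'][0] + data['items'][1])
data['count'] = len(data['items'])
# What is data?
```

After line 1: data = {'items': [30, 1], 'count': 2}
After line 2 (append 30 + 1 = 31): data = {'items': [30, 1, 31], 'count': 2}
After line 3 (count = len(items) = 3): data = {'items': [30, 1, 31], 'count': 3}

{'items': [30, 1, 31], 'count': 3}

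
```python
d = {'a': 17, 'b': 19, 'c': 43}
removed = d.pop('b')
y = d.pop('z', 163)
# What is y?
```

After line 1: d = {'a': 17, 'b': 19, 'c': 43}
After line 2 (pop 'b' returns 19): d = {'a': 17, 'c': 43}, removed = 19
After line 3 (pop 'z' missing, returns default 163): d = {'a': 17, 'c': 43}, y = 163

163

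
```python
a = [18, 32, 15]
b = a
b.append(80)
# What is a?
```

After line 1: a = [18, 32, 15]
After line 2 (b = a is an alias, same object): a = [18, 32, 15], b = [18, 32, 15]
After line 3 (b.append mutates the shared list): a = [18, 32, 15, 80], b = [18, 32, 15, 80]

[18, 32, 15, 80]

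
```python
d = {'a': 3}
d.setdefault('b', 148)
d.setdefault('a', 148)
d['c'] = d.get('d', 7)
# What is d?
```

After line 1: d = {'a': 3}
After line 2 (setdefault adds 'b'=148): d = {'a': 3, 'b': 148}
After line 3 (setdefault 'a' no-op, already exists): d = {'a': 3, 'b': 148}
After line 4 (get('d', 7) returns default since 'd' not in d): d = {'a': 3, 'b': 148, 'c': 7}

{'a': 3, 'b': 148, 'c': 7}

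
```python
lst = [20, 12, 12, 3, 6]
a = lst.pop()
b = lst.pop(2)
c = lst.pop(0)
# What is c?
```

After line 1: lst = [20, 12, 12, 3, 6]
After line 2 (pop() -> a = 6): lst = [20, 12, 12, 3]
After line 3 (pop(2) -> b = 12): lst = [20, 12, 3]
After line 4 (pop(0) -> c = 20): lst = [12, 3]

20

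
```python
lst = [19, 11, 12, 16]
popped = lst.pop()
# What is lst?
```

[19, 11, 12]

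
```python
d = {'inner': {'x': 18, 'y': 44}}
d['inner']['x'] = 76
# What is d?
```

After line 1: d = {'inner': {'x': 18, 'y': 44}}
After line 2 (inner x overwritten): d = {'inner': {'x': 76, 'y': 44}}

{'inner': {'x': 76, 'y': 44}}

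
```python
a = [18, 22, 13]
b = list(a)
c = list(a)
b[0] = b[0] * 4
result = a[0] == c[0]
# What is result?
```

After line 1: a = [18, 22, 13]
After line 2 (b = list(a), copy): a = [18, 22, 13], b = [18, 22, 13]
After line 3 (c = list(a) is a copy, new object): c = [18, 22, 13]
After line 4 (b[0] = 18 * 4 = 72; only b mutates (copy)): a = [18, 22, 13], b = [72, 22, 13], c = [18, 22, 13]
After line 5 (a[0] = 18, c[0] = 18; result = True)

True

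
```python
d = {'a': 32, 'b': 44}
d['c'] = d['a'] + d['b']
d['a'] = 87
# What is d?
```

After line 1: d = {'a': 32, 'b': 44}
After line 2 (d['c'] = 32 + 44): d = {'a': 32, 'b': 44, 'c': 76}
After line 3: d = {'a': 87, 'b': 44, 'c': 76}

{'a': 87, 'b': 44, 'c': 76}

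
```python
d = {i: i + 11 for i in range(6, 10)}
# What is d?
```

{6: 17, 7: 18, 8: 19, 9: 20}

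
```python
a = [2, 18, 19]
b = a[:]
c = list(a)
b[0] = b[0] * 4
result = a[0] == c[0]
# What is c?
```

After line 1: a = [2, 18, 19]
After line 2 (b = a[:], copy): a = [2, 18, 19], b = [2, 18, 19]
After line 3 (c = list(a) is a copy, new object): c = [2, 18, 19]
After line 4 (b[0] = 2 * 4 = 8; only b mutates (copy)): a = [2, 18, 19], b = [8, 18, 19], c = [2, 18, 19]
After line 5 (a[0] = 2, c[0] = 2; result = True)

[2, 18, 19]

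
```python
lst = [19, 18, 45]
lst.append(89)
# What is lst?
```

[19, 18, 45, 89]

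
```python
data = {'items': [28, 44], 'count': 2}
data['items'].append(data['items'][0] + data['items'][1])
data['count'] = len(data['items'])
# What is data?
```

After line 1: data = {'items': [28, 44], 'count': 2}
After line 2 (append 28 + 44 = 72): data = {'items': [28, 44, 72], 'count': 2}
After line 3 (count = len(items) = 3): data = {'items': [28, 44, 72], 'count': 3}

{'items': [28, 44, 72], 'count': 3}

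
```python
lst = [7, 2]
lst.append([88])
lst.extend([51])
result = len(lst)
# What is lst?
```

After line 1: lst = [7, 2]
After line 2 (append adds [88] as single element): lst = [7, 2, [88]]
After line 3 (extend unpacks [51], adds 51): lst = [7, 2, [88], 51]
After line 4: result = len(lst) = 4

[7, 2, [88], 51]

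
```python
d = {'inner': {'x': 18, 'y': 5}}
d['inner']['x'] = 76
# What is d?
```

After line 1: d = {'inner': {'x': 18, 'y': 5}}
After line 2 (inner x overwritten): d = {'inner': {'x': 76, 'y': 5}}

{'inner': {'x': 76, 'y': 5}}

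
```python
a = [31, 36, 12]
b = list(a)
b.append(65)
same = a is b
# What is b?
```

After line 1: a = [31, 36, 12]
After line 2 (b = list(a) is a shallow copy, new object): a = [31, 36, 12], b = [31, 36, 12]
After line 3 (append only mutates b): a = [31, 36, 12], b = [31, 36, 12, 65]
After line 4 (same = a is b; different objects -> False): same = False

[31, 36, 12, 65]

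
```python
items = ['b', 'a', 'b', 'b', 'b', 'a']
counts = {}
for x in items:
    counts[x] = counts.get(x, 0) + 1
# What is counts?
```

Initial: counts = {}, items = ['b', 'a', 'b', 'b', 'b', 'a']
See 'b': counts = {'b': 1}
See 'a': counts = {'b': 1, 'a': 1}
See 'b': counts = {'b': 2, 'a': 1}
See 'b': counts = {'b': 3, 'a': 1}
See 'b': counts = {'b': 4, 'a': 1}
See 'a': counts = {'b': 4, 'a': 2}

{'b': 4, 'a': 2}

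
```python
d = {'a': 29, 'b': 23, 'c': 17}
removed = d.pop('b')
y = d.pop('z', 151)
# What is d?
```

After line 1: d = {'a': 29, 'b': 23, 'c': 17}
After line 2 (pop 'b' returns 23): d = {'a': 29, 'c': 17}, removed = 23
After line 3 (pop 'z' missing, returns default 151): d = {'a': 29, 'c': 17}, y = 151

{'a': 29, 'c': 17}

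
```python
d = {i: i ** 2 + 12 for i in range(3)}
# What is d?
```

{0: 12, 1: 13, 2: 16}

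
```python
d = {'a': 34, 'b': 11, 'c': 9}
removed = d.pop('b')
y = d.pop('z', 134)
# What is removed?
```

After line 1: d = {'a': 34, 'b': 11, 'c': 9}
After line 2 (pop 'b' returns 11): d = {'a': 34, 'c': 9}, removed = 11
After line 3 (pop 'z' missing, returns default 134): d = {'a': 34, 'c': 9}, y = 134

11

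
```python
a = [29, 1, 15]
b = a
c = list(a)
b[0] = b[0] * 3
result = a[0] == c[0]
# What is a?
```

After line 1: a = [29, 1, 15]
After line 2 (b = a, alias): a = [29, 1, 15], b = [29, 1, 15]
After line 3 (c = list(a) is a copy, new object): c = [29, 1, 15]
After line 4 (b[0] = 29 * 3 = 87; mutates shared a/b): a = b = [87, 1, 15], c = [29, 1, 15]
After line 5 (a[0] = 87, c[0] = 29; result = False)

[87, 1, 15]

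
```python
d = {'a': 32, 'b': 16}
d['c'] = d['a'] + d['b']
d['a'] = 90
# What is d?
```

After line 1: d = {'a': 32, 'b': 16}
After line 2 (d['c'] = 32 + 16): d = {'a': 32, 'b': 16, 'c': 48}
After line 3: d = {'a': 90, 'b': 16, 'c': 48}

{'a': 90, 'b': 16, 'c': 48}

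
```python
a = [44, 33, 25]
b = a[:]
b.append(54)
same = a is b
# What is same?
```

After line 1: a = [44, 33, 25]
After line 2 (b = a[:] is a shallow copy, new object): a = [44, 33, 25], b = [44, 33, 25]
After line 3 (append only mutates b): a = [44, 33, 25], b = [44, 33, 25, 54]
After line 4 (same = a is b; different objects -> False): same = False

False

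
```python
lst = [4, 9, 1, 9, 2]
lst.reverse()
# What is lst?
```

[2, 9, 1, 9, 4]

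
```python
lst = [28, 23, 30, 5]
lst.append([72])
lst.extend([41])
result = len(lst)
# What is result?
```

After line 1: lst = [28, 23, 30, 5]
After line 2 (append adds [72] as single element): lst = [28, 23, 30, 5, [72]]
After line 3 (extend unpacks [41], adds 41): lst = [28, 23, 30, 5, [72], 41]
After line 4: result = len(lst) = 6

6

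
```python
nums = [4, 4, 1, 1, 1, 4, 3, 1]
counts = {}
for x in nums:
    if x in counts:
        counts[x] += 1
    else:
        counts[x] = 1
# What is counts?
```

Initial: counts = {}, nums = [4, 4, 1, 1, 1, 4, 3, 1]
See 4: counts = {4: 1}
See 4: counts = {4: 2}
See 1: counts = {4: 2, 1: 1}
See 1: counts = {4: 2, 1: 2}
See 1: counts = {4: 2, 1: 3}
See 4: counts = {4: 3, 1: 3}
See 3: counts = {4: 3, 1: 3, 3: 1}
See 1: counts = {4: 3, 1: 4, 3: 1}

{4: 3, 1: 4, 3: 1}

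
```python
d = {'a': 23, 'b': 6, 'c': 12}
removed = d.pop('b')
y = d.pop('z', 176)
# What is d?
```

After line 1: d = {'a': 23, 'b': 6, 'c': 12}
After line 2 (pop 'b' returns 6): d = {'a': 23, 'c': 12}, removed = 6
After line 3 (pop 'z' missing, returns default 176): d = {'a': 23, 'c': 12}, y = 176

{'a': 23, 'c': 12}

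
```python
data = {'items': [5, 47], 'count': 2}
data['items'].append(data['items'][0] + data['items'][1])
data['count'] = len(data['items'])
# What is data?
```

After line 1: data = {'items': [5, 47], 'count': 2}
After line 2 (append 5 + 47 = 52): data = {'items': [5, 47, 52], 'count': 2}
After line 3 (count = len(items) = 3): data = {'items': [5, 47, 52], 'count': 3}

{'items': [5, 47, 52], 'count': 3}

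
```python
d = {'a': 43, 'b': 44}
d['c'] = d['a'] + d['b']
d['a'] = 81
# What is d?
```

After line 1: d = {'a': 43, 'b': 44}
After line 2 (d['c'] = 43 + 44): d = {'a': 43, 'b': 44, 'c': 87}
After line 3: d = {'a': 81, 'b': 44, 'c': 87}

{'a': 81, 'b': 44, 'c': 87}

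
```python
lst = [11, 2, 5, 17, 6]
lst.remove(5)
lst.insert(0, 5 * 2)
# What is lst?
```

After line 1: lst = [11, 2, 5, 17, 6]
After line 2 (remove first 5): lst = [11, 2, 17, 6]
After line 3 (insert 10 at index 0): lst = [10, 11, 2, 17, 6]

[10, 11, 2, 17, 6]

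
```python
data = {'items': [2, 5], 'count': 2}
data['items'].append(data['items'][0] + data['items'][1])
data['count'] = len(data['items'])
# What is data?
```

After line 1: data = {'items': [2, 5], 'count': 2}
After line 2 (append 2 + 5 = 7): data = {'items': [2, 5, 7], 'count': 2}
After line 3 (count = len(items) = 3): data = {'items': [2, 5, 7], 'count': 3}

{'items': [2, 5, 7], 'count': 3}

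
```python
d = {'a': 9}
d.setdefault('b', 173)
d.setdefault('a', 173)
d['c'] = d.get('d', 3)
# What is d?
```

After line 1: d = {'a': 9}
After line 2 (setdefault adds 'b'=173): d = {'a': 9, 'b': 173}
After line 3 (setdefault 'a' no-op, already exists): d = {'a': 9, 'b': 173}
After line 4 (get('d', 3) returns default since 'd' not in d): d = {'a': 9, 'b': 173, 'c': 3}

{'a': 9, 'b': 173, 'c': 3}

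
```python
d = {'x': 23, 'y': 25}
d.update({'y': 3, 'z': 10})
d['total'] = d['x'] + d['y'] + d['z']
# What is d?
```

After line 1: d = {'x': 23, 'y': 25}
After line 2 (y overwritten, z added): d = {'x': 23, 'y': 3, 'z': 10}
After line 3 (total = 23 + 3 + 10 = 36): d = {'x': 23, 'y': 3, 'z': 10, 'total': 36}

{'x': 23, 'y': 3, 'z': 10, 'total': 36}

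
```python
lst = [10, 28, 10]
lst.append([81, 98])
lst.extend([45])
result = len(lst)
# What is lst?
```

After line 1: lst = [10, 28, 10]
After line 2 (append adds [81, 98] as single element): lst = [10, 28, 10, [81, 98]]
After line 3 (extend unpacks [45], adds 45): lst = [10, 28, 10, [81, 98], 45]
After line 4: result = len(lst) = 5

[10, 28, 10, [81, 98], 45]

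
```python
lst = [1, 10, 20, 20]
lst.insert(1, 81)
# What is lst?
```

[1, 81, 10, 20, 20]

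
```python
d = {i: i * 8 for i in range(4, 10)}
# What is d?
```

{4: 32, 5: 40, 6: 48, 7: 56, 8: 64, 9: 72}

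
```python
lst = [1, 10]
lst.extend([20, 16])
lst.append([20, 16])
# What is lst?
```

After line 1: lst = [1, 10]
After line 2 (extend unpacks [20, 16]): lst = [1, 10, 20, 16]
After line 3 (append adds [20, 16] as single element): lst = [1, 10, 20, 16, [20, 16]]

[1, 10, 20, 16, [20, 16]]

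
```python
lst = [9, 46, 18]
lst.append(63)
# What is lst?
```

[9, 46, 18, 63]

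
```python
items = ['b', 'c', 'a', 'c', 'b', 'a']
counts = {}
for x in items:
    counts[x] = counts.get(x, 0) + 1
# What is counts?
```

Initial: counts = {}, items = ['b', 'c', 'a', 'c', 'b', 'a']
See 'b': counts = {'b': 1}
See 'c': counts = {'b': 1, 'c': 1}
See 'a': counts = {'b': 1, 'c': 1, 'a': 1}
See 'c': counts = {'b': 1, 'c': 2, 'a': 1}
See 'b': counts = {'b': 2, 'c': 2, 'a': 1}
See 'a': counts = {'b': 2, 'c': 2, 'a': 2}

{'b': 2, 'c': 2, 'a': 2}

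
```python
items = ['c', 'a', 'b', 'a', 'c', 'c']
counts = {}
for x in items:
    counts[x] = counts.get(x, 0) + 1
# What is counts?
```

Initial: counts = {}, items = ['c', 'a', 'b', 'a', 'c', 'c']
See 'c': counts = {'c': 1}
See 'a': counts = {'c': 1, 'a': 1}
See 'b': counts = {'c': 1, 'a': 1, 'b': 1}
See 'a': counts = {'c': 1, 'a': 2, 'b': 1}
See 'c': counts = {'c': 2, 'a': 2, 'b': 1}
See 'c': counts = {'c': 3, 'a': 2, 'b': 1}

{'c': 3, 'a': 2, 'b': 1}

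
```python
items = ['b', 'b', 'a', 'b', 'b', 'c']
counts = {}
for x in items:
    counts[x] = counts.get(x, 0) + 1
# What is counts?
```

Initial: counts = {}, items = ['b', 'b', 'a', 'b', 'b', 'c']
See 'b': counts = {'b': 1}
See 'b': counts = {'b': 2}
See 'a': counts = {'b': 2, 'a': 1}
See 'b': counts = {'b': 3, 'a': 1}
See 'b': counts = {'b': 4, 'a': 1}
See 'c': counts = {'b': 4, 'a': 1, 'c': 1}

{'b': 4, 'a': 1, 'c': 1}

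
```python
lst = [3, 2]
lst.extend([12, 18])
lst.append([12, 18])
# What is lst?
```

After line 1: lst = [3, 2]
After line 2 (extend unpacks [12, 18]): lst = [3, 2, 12, 18]
After line 3 (append adds [12, 18] as single element): lst = [3, 2, 12, 18, [12, 18]]

[3, 2, 12, 18, [12, 18]]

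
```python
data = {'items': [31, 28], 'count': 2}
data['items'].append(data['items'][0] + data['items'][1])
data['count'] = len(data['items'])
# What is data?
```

After line 1: data = {'items': [31, 28], 'count': 2}
After line 2 (append 31 + 28 = 59): data = {'items': [31, 28, 59], 'count': 2}
After line 3 (count = len(items) = 3): data = {'items': [31, 28, 59], 'count': 3}

{'items': [31, 28, 59], 'count': 3}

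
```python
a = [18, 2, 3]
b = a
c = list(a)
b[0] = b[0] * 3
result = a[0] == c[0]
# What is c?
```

After line 1: a = [18, 2, 3]
After line 2 (b = a, alias): a = [18, 2, 3], b = [18, 2, 3]
After line 3 (c = list(a) is a copy, new object): c = [18, 2, 3]
After line 4 (b[0] = 18 * 3 = 54; mutates shared a/b): a = b = [54, 2, 3], c = [18, 2, 3]
After line 5 (a[0] = 54, c[0] = 18; result = False)

[18, 2, 3]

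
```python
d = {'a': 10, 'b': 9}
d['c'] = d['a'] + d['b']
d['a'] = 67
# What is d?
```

After line 1: d = {'a': 10, 'b': 9}
After line 2 (d['c'] = 10 + 9): d = {'a': 10, 'b': 9, 'c': 19}
After line 3: d = {'a': 67, 'b': 9, 'c': 19}

{'a': 67, 'b': 9, 'c': 19}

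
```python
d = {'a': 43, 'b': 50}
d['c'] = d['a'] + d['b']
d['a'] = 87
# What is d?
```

After line 1: d = {'a': 43, 'b': 50}
After line 2 (d['c'] = 43 + 50): d = {'a': 43, 'b': 50, 'c': 93}
After line 3: d = {'a': 87, 'b': 50, 'c': 93}

{'a': 87, 'b': 50, 'c': 93}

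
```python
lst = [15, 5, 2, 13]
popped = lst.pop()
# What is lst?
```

[15, 5, 2]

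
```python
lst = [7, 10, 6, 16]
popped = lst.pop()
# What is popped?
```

16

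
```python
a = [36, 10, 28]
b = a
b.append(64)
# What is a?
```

After line 1: a = [36, 10, 28]
After line 2 (b = a is an alias, same object): a = [36, 10, 28], b = [36, 10, 28]
After line 3 (b.append mutates the shared list): a = [36, 10, 28, 64], b = [36, 10, 28, 64]

[36, 10, 28, 64]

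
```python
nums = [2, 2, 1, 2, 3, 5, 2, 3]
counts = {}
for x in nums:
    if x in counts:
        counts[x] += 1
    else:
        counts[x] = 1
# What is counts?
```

Initial: counts = {}, nums = [2, 2, 1, 2, 3, 5, 2, 3]
See 2: counts = {2: 1}
See 2: counts = {2: 2}
See 1: counts = {2: 2, 1: 1}
See 2: counts = {2: 3, 1: 1}
See 3: counts = {2: 3, 1: 1, 3: 1}
See 5: counts = {2: 3, 1: 1, 3: 1, 5: 1}
See 2: counts = {2: 4, 1: 1, 3: 1, 5: 1}
See 3: counts = {2: 4, 1: 1, 3: 2, 5: 1}

{2: 4, 1: 1, 3: 2, 5: 1}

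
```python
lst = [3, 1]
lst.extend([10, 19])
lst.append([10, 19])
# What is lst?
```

After line 1: lst = [3, 1]
After line 2 (extend unpacks [10, 19]): lst = [3, 1, 10, 19]
After line 3 (append adds [10, 19] as single element): lst = [3, 1, 10, 19, [10, 19]]

[3, 1, 10, 19, [10, 19]]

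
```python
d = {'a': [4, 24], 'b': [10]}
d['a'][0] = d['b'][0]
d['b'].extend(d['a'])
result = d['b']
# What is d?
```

After line 1: d = {'a': [4, 24], 'b': [10]}
After line 2 (a[0] = b[0] = 10): d = {'a': [10, 24], 'b': [10]}
After line 3 (b.extend(a) appends [10, 24]): d = {'a': [10, 24], 'b': [10, 10, 24]}
After line 4: result = d['b'] = [10, 10, 24]

{'a': [10, 24], 'b': [10, 10, 24]}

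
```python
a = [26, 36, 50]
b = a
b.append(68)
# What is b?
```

After line 1: a = [26, 36, 50]
After line 2 (b = a is an alias, same object): a = [26, 36, 50], b = [26, 36, 50]
After line 3 (b.append mutates the shared list): a = [26, 36, 50, 68], b = [26, 36, 50, 68]

[26, 36, 50, 68]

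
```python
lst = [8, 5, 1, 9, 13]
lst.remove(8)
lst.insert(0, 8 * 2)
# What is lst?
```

After line 1: lst = [8, 5, 1, 9, 13]
After line 2 (remove first 8): lst = [5, 1, 9, 13]
After line 3 (insert 16 at index 0): lst = [16, 5, 1, 9, 13]

[16, 5, 1, 9, 13]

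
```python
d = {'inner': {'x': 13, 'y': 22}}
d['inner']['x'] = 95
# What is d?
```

After line 1: d = {'inner': {'x': 13, 'y': 22}}
After line 2 (inner x overwritten): d = {'inner': {'x': 95, 'y': 22}}

{'inner': {'x': 95, 'y': 22}}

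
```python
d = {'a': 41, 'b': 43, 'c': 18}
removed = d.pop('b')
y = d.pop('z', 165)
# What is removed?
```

After line 1: d = {'a': 41, 'b': 43, 'c': 18}
After line 2 (pop 'b' returns 43): d = {'a': 41, 'c': 18}, removed = 43
After line 3 (pop 'z' missing, returns default 165): d = {'a': 41, 'c': 18}, y = 165

43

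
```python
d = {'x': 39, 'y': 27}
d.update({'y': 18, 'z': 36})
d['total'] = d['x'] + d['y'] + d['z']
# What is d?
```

After line 1: d = {'x': 39, 'y': 27}
After line 2 (y overwritten, z added): d = {'x': 39, 'y': 18, 'z': 36}
After line 3 (total = 39 + 18 + 36 = 93): d = {'x': 39, 'y': 18, 'z': 36, 'total': 93}

{'x': 39, 'y': 18, 'z': 36, 'total': 93}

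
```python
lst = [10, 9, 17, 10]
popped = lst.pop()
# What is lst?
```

[10, 9, 17]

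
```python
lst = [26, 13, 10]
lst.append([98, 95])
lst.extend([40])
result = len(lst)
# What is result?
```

After line 1: lst = [26, 13, 10]
After line 2 (append adds [98, 95] as single element): lst = [26, 13, 10, [98, 95]]
After line 3 (extend unpacks [40], adds 40): lst = [26, 13, 10, [98, 95], 40]
After line 4: result = len(lst) = 5

5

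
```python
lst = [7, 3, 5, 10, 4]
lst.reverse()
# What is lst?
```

[4, 10, 5, 3, 7]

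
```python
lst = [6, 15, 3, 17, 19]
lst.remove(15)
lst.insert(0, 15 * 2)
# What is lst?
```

After line 1: lst = [6, 15, 3, 17, 19]
After line 2 (remove first 15): lst = [6, 3, 17, 19]
After line 3 (insert 30 at index 0): lst = [30, 6, 3, 17, 19]

[30, 6, 3, 17, 19]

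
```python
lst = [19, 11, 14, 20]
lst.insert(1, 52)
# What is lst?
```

[19, 52, 11, 14, 20]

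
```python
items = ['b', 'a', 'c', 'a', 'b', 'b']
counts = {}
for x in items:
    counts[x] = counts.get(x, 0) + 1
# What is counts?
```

Initial: counts = {}, items = ['b', 'a', 'c', 'a', 'b', 'b']
See 'b': counts = {'b': 1}
See 'a': counts = {'b': 1, 'a': 1}
See 'c': counts = {'b': 1, 'a': 1, 'c': 1}
See 'a': counts = {'b': 1, 'a': 2, 'c': 1}
See 'b': counts = {'b': 2, 'a': 2, 'c': 1}
See 'b': counts = {'b': 3, 'a': 2, 'c': 1}

{'b': 3, 'a': 2, 'c': 1}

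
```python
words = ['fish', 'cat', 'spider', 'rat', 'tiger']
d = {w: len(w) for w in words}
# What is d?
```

{'fish': 4, 'cat': 3, 'spider': 6, 'rat': 3, 'tiger': 5}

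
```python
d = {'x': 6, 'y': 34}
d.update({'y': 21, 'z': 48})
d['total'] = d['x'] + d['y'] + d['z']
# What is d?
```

After line 1: d = {'x': 6, 'y': 34}
After line 2 (y overwritten, z added): d = {'x': 6, 'y': 21, 'z': 48}
After line 3 (total = 6 + 21 + 48 = 75): d = {'x': 6, 'y': 21, 'z': 48, 'total': 75}

{'x': 6, 'y': 21, 'z': 48, 'total': 75}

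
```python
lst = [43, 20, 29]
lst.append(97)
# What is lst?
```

[43, 20, 29, 97]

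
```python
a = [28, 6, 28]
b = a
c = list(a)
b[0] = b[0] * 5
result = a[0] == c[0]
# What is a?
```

After line 1: a = [28, 6, 28]
After line 2 (b = a, alias): a = [28, 6, 28], b = [28, 6, 28]
After line 3 (c = list(a) is a copy, new object): c = [28, 6, 28]
After line 4 (b[0] = 28 * 5 = 140; mutates shared a/b): a = b = [140, 6, 28], c = [28, 6, 28]
After line 5 (a[0] = 140, c[0] = 28; result = False)

[140, 6, 28]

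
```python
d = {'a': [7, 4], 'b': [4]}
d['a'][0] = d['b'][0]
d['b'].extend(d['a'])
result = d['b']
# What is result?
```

After line 1: d = {'a': [7, 4], 'b': [4]}
After line 2 (a[0] = b[0] = 4): d = {'a': [4, 4], 'b': [4]}
After line 3 (b.extend(a) appends [4, 4]): d = {'a': [4, 4], 'b': [4, 4, 4]}
After line 4: result = d['b'] = [4, 4, 4]

[4, 4, 4]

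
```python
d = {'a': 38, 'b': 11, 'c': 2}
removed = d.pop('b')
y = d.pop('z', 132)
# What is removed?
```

After line 1: d = {'a': 38, 'b': 11, 'c': 2}
After line 2 (pop 'b' returns 11): d = {'a': 38, 'c': 2}, removed = 11
After line 3 (pop 'z' missing, returns default 132): d = {'a': 38, 'c': 2}, y = 132

11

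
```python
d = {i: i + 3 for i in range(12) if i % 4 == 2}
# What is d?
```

{2: 5, 6: 9, 10: 13}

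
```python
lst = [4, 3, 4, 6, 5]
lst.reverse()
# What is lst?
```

[5, 6, 4, 3, 4]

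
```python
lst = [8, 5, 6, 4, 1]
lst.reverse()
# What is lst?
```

[1, 4, 6, 5, 8]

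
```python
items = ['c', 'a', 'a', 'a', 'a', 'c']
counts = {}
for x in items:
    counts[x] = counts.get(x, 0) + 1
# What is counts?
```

Initial: counts = {}, items = ['c', 'a', 'a', 'a', 'a', 'c']
See 'c': counts = {'c': 1}
See 'a': counts = {'c': 1, 'a': 1}
See 'a': counts = {'c': 1, 'a': 2}
See 'a': counts = {'c': 1, 'a': 3}
See 'a': counts = {'c': 1, 'a': 4}
See 'c': counts = {'c': 2, 'a': 4}

{'c': 2, 'a': 4}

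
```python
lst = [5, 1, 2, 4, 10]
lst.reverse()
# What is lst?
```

[10, 4, 2, 1, 5]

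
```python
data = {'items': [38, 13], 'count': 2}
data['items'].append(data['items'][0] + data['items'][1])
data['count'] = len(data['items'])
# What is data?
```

After line 1: data = {'items': [38, 13], 'count': 2}
After line 2 (append 38 + 13 = 51): data = {'items': [38, 13, 51], 'count': 2}
After line 3 (count = len(items) = 3): data = {'items': [38, 13, 51], 'count': 3}

{'items': [38, 13, 51], 'count': 3}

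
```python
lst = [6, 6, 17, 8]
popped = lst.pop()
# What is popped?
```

8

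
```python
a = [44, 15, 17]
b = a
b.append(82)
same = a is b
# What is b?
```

After line 1: a = [44, 15, 17]
After line 2 (b = a is an alias, same object): a = [44, 15, 17], b = [44, 15, 17]
After line 3 (b.append mutates the shared list): a = [44, 15, 17, 82], b = [44, 15, 17, 82]
After line 4 (same = a is b; same object -> True): same = True

[44, 15, 17, 82]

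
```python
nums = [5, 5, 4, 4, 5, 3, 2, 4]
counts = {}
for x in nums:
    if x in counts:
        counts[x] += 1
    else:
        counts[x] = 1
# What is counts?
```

Initial: counts = {}, nums = [5, 5, 4, 4, 5, 3, 2, 4]
See 5: counts = {5: 1}
See 5: counts = {5: 2}
See 4: counts = {5: 2, 4: 1}
See 4: counts = {5: 2, 4: 2}
See 5: counts = {5: 3, 4: 2}
See 3: counts = {5: 3, 4: 2, 3: 1}
See 2: counts = {5: 3, 4: 2, 3: 1, 2: 1}
See 4: counts = {5: 3, 4: 3, 3: 1, 2: 1}

{5: 3, 4: 3, 3: 1, 2: 1}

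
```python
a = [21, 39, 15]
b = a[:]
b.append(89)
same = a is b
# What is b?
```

After line 1: a = [21, 39, 15]
After line 2 (b = a[:] is a shallow copy, new object): a = [21, 39, 15], b = [21, 39, 15]
After line 3 (append only mutates b): a = [21, 39, 15], b = [21, 39, 15, 89]
After line 4 (same = a is b; different objects -> False): same = False

[21, 39, 15, 89]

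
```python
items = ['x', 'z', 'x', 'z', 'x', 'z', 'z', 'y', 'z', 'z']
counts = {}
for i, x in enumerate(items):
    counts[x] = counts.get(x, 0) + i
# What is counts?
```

Initial: counts = {}, items = ['x', 'z', 'x', 'z', 'x', 'z', 'z', 'y', 'z', 'z']
i=0, x='x': counts = {'x': 0}
i=1, x='z': counts = {'x': 0, 'z': 1}
i=2, x='x': counts = {'x': 2, 'z': 1}
i=3, x='z': counts = {'x': 2, 'z': 4}
i=4, x='x': counts = {'x': 6, 'z': 4}
i=5, x='z': counts = {'x': 6, 'z': 9}
i=6, x='z': counts = {'x': 6, 'z': 15}
i=7, x='y': counts = {'x': 6, 'z': 15, 'y': 7}
i=8, x='z': counts = {'x': 6, 'z': 23, 'y': 7}
i=9, x='z': counts = {'x': 6, 'z': 32, 'y': 7}

{'x': 6, 'z': 32, 'y': 7}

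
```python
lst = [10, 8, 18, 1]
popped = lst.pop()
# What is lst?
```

[10, 8, 18]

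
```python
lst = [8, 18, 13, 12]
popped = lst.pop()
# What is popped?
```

12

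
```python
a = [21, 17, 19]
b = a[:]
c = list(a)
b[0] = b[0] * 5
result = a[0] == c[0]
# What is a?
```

After line 1: a = [21, 17, 19]
After line 2 (b = a[:], copy): a = [21, 17, 19], b = [21, 17, 19]
After line 3 (c = list(a) is a copy, new object): c = [21, 17, 19]
After line 4 (b[0] = 21 * 5 = 105; only b mutates (copy)): a = [21, 17, 19], b = [105, 17, 19], c = [21, 17, 19]
After line 5 (a[0] = 21, c[0] = 21; result = True)

[21, 17, 19]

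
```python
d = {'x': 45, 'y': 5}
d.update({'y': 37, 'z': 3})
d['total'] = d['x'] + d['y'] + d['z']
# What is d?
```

After line 1: d = {'x': 45, 'y': 5}
After line 2 (y overwritten, z added): d = {'x': 45, 'y': 37, 'z': 3}
After line 3 (total = 45 + 37 + 3 = 85): d = {'x': 45, 'y': 37, 'z': 3, 'total': 85}

{'x': 45, 'y': 37, 'z': 3, 'total': 85}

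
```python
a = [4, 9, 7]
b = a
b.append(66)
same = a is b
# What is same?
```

After line 1: a = [4, 9, 7]
After line 2 (b = a is an alias, same object): a = [4, 9, 7], b = [4, 9, 7]
After line 3 (b.append mutates the shared list): a = [4, 9, 7, 66], b = [4, 9, 7, 66]
After line 4 (same = a is b; same object -> True): same = True

True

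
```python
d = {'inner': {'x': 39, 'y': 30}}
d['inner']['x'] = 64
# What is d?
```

After line 1: d = {'inner': {'x': 39, 'y': 30}}
After line 2 (inner x overwritten): d = {'inner': {'x': 64, 'y': 30}}

{'inner': {'x': 64, 'y': 30}}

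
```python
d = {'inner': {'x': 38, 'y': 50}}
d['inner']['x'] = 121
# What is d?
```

After line 1: d = {'inner': {'x': 38, 'y': 50}}
After line 2 (inner x overwritten): d = {'inner': {'x': 121, 'y': 50}}

{'inner': {'x': 121, 'y': 50}}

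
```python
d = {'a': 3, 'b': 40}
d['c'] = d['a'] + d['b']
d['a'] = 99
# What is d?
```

After line 1: d = {'a': 3, 'b': 40}
After line 2 (d['c'] = 3 + 40): d = {'a': 3, 'b': 40, 'c': 43}
After line 3: d = {'a': 99, 'b': 40, 'c': 43}

{'a': 99, 'b': 40, 'c': 43}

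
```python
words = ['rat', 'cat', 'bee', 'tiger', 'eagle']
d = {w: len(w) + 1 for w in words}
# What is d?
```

{'rat': 4, 'cat': 4, 'bee': 4, 'tiger': 6, 'eagle': 6}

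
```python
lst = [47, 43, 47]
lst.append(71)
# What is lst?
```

[47, 43, 47, 71]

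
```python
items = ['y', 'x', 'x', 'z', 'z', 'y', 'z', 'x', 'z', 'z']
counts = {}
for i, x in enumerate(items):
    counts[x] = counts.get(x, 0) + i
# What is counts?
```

Initial: counts = {}, items = ['y', 'x', 'x', 'z', 'z', 'y', 'z', 'x', 'z', 'z']
i=0, x='y': counts = {'y': 0}
i=1, x='x': counts = {'y': 0, 'x': 1}
i=2, x='x': counts = {'y': 0, 'x': 3}
i=3, x='z': counts = {'y': 0, 'x': 3, 'z': 3}
i=4, x='z': counts = {'y': 0, 'x': 3, 'z': 7}
i=5, x='y': counts = {'y': 5, 'x': 3, 'z': 7}
i=6, x='z': counts = {'y': 5, 'x': 3, 'z': 13}
i=7, x='x': counts = {'y': 5, 'x': 10, 'z': 13}
i=8, x='z': counts = {'y': 5, 'x': 10, 'z': 21}
i=9, x='z': counts = {'y': 5, 'x': 10, 'z': 30}

{'y': 5, 'x': 10, 'z': 30}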